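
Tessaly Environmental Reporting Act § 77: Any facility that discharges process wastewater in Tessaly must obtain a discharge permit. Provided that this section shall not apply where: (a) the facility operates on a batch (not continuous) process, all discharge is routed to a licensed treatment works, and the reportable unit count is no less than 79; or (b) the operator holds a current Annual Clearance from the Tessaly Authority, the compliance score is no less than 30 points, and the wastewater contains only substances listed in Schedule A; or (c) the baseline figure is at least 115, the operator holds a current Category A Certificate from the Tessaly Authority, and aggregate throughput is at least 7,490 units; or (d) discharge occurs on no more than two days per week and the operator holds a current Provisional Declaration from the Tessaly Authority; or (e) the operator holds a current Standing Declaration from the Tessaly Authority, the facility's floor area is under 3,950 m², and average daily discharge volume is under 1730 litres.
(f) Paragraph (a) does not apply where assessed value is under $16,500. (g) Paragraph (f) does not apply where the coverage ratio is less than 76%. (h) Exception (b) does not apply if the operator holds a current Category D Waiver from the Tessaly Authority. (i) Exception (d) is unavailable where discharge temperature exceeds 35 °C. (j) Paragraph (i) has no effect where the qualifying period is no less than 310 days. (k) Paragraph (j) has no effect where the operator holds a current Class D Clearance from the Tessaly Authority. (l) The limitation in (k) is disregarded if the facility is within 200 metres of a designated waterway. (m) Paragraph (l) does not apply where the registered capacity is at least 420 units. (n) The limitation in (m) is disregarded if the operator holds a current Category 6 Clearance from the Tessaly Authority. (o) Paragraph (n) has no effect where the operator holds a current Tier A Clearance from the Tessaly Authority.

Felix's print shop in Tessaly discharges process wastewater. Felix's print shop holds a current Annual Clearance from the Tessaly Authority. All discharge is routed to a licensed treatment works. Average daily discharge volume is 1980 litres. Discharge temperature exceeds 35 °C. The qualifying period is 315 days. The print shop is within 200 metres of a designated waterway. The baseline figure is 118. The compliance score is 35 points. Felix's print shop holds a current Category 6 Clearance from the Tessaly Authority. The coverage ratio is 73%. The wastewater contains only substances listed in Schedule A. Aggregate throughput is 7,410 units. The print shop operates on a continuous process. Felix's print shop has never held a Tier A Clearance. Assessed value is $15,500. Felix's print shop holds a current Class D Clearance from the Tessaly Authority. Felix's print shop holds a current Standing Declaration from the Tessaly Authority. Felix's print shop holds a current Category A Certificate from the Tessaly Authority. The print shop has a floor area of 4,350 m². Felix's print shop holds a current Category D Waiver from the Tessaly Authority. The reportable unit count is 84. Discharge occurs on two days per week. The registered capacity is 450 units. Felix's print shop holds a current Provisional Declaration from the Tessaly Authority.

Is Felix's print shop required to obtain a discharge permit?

No — exception (d) applies; Felix's print shop is not required to obtain a discharge permit.

Exception (a) requires that the facility operates on a batch (not continuous) process; but the facility operates on a continuous process, so (a) is unavailable.
Exception (b) is satisfied on its face — a current Annual Clearance is held; the compliance score is 35 points, meeting the 30 points threshold; the wastewater is Schedule-A-only. But: (h) operates — a current Category D Waiver is held. Exception (b) does not apply.
Exception (c) fails — aggregate throughput is 7,410 units, short of 7,490 units.
Exception (d)'s conditions are all satisfied: discharge occurs on no more than two days per week; a current Provisional Declaration is held. As to paragraphs (i)–(o): (i) is engaged (discharge temperature exceeds 35 °C), but is overridden by (j): (j) operates against (i): the qualifying period is 315 days, meeting the 310 days threshold. (k) operates (a current Class D Clearance is held), but yields to (l): (l) operates against (k): the print shop is within 200 m of a designated waterway. (m) is engaged (the registered capacity is 450 units, meeting the 420 units threshold), but is itself disapplied by (n): (n) is triggered — a current Category 6 Clearance is held. (o), which would lift (n), is not triggered — no current Tier A Clearance is held. Exception (d) stands.
Exception (e) does not apply: the facility's floor area is 4,350 m², not under 3,950 m².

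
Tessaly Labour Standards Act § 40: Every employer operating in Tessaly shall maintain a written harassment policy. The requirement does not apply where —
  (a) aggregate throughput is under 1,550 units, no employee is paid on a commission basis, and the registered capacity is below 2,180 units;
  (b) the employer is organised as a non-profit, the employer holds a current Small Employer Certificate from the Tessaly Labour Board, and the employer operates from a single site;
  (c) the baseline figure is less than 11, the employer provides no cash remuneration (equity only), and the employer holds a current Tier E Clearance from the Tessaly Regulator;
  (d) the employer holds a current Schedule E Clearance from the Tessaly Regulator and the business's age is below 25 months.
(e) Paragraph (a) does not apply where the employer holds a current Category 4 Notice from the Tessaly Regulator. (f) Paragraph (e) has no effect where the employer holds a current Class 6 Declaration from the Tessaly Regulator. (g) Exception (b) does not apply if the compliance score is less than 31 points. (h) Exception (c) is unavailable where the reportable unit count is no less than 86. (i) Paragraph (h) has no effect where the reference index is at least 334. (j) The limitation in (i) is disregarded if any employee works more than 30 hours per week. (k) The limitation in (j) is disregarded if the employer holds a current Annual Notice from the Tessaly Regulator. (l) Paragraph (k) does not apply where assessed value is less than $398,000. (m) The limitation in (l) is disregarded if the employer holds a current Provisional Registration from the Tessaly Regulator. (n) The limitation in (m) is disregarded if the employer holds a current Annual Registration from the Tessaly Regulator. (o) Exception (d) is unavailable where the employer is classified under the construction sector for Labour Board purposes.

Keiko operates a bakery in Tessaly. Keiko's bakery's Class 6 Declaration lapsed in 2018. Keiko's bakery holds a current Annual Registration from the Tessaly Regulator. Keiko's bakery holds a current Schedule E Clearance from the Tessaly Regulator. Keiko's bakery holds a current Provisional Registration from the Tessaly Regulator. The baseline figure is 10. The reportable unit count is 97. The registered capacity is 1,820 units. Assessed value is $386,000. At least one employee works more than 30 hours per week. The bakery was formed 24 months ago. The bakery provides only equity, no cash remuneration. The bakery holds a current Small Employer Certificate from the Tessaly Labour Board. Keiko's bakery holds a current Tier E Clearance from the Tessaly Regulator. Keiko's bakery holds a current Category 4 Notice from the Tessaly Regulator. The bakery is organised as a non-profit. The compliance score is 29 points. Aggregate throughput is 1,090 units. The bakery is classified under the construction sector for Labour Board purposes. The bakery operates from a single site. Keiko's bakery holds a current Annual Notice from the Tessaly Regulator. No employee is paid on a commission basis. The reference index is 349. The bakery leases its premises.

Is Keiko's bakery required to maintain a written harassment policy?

All of (a)'s requirements are met (aggregate throughput is 1,090 units, under the 1,550 units limit; no employee is paid on commission; the registered capacity is 1,820 units, below the 2,180 units limit). But: (e) operates against (a): a current Category 4 Notice is held. (f) is inapplicable (there is no Class 6 Declaration in force), so (e) stands. Exception (a) does not apply.
All of (b)'s requirements are met (the employer is a non-profit; a current Small Employer Certificate is held; the employer operates from a single site). Turning to paragraph (g): (g) operates against (b): the compliance score is 29 points, less than the 31 points limit. So (b) is unavailable.
Exception (c) is satisfied on its face — the baseline figure is 10, less than the 11 limit; remuneration is equity-only; a current Tier E Clearance is held. But: (h) applies — the reportable unit count is 97, meeting the 86 threshold. (i) would limit (h) — the reference index is 349, meeting the 334 threshold — but (j) sets (i) aside: (j) is triggered — at least one employee exceeds 30 hours/week. (k) operates (a current Annual Notice is held), but yields to (l): (l) is triggered — assessed value is $386,000, less than the $398,000 limit. (m) operates (a current Provisional Registration is held), but is itself disapplied by (n): (n) operates against (m): a current Annual Registration is held. Exception (c) does not apply.
Exception (d) is satisfied on its face — a current Schedule E Clearance is held; the business's age is 24 months, below the 25 months limit. However, paragraph (o) must be considered: (o) operates against (d): the bakery is classified under the construction sector. Exception (d) does not apply.
Every exception is unavailable, so the rule governs.

Yes — Keiko's bakery must maintain a written harassment policy.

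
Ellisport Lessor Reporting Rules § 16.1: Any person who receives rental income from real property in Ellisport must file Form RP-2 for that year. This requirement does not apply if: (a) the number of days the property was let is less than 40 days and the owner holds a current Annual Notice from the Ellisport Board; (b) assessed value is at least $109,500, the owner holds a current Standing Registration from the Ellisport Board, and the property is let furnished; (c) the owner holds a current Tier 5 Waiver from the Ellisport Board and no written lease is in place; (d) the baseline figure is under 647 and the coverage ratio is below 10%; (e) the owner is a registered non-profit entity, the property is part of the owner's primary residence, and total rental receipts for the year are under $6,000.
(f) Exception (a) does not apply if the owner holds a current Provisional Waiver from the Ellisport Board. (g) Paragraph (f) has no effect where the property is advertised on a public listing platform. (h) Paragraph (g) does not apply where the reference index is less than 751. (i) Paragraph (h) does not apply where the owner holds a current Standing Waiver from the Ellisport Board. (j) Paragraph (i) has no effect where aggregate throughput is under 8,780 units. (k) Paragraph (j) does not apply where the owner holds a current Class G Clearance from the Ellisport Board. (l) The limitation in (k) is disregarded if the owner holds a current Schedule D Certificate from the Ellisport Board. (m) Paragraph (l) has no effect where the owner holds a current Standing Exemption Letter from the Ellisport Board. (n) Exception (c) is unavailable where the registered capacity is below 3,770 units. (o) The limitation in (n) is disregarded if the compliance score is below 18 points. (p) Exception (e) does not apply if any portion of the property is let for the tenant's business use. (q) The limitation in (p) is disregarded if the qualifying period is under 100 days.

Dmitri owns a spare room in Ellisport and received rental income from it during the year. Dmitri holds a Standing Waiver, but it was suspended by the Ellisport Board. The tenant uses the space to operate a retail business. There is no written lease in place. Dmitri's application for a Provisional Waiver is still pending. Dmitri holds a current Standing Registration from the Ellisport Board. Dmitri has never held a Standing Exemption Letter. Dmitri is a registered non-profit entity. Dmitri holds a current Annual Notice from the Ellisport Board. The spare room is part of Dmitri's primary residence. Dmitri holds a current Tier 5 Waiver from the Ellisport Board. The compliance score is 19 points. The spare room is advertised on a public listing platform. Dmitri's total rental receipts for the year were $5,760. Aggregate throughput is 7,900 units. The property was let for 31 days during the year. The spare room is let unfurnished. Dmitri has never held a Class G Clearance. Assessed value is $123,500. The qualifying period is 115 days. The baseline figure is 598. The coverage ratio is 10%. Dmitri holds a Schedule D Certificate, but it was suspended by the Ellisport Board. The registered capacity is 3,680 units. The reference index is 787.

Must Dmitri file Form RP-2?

Exception (a): the number of days the property was let is 31 days, less than the 40 days limit; a current Annual Notice is held — every condition holds. Considering the limiting provisions: (f), which would limit (a), does not operate here: the Provisional Waiver is not current. Exception (a) stands.
Exception (b) requires that the property is let furnished; but the property is let unfurnished, so (b) is unavailable.
Exception (c) is satisfied on its face — a current Tier 5 Waiver is held; there is no written lease. Turning to paragraphs (n)–(o): (n) is triggered — the registered capacity is 3,680 units, below the 3,770 units limit. (o), which would lift (n), is not triggered — the compliance score is 19 points, not below 18 points. So (c) is unavailable.
Exception (d) does not apply: the coverage ratio is 10%, not below 10%.
Exception (e) is satisfied on its face — Dmitri is a registered non-profit; the spare room is part of the primary residence; total rental receipts for the year are $5,760, under the $6,000 limit. However, paragraphs (p)–(q) must be considered: (p) applies — the space is let for business use. (q), which would lift (p), is not triggered — the qualifying period is 115 days, not under 100 days. (e) is therefore removed.

No — exception (a) applies; Dmitri is not required to file Form RP-2.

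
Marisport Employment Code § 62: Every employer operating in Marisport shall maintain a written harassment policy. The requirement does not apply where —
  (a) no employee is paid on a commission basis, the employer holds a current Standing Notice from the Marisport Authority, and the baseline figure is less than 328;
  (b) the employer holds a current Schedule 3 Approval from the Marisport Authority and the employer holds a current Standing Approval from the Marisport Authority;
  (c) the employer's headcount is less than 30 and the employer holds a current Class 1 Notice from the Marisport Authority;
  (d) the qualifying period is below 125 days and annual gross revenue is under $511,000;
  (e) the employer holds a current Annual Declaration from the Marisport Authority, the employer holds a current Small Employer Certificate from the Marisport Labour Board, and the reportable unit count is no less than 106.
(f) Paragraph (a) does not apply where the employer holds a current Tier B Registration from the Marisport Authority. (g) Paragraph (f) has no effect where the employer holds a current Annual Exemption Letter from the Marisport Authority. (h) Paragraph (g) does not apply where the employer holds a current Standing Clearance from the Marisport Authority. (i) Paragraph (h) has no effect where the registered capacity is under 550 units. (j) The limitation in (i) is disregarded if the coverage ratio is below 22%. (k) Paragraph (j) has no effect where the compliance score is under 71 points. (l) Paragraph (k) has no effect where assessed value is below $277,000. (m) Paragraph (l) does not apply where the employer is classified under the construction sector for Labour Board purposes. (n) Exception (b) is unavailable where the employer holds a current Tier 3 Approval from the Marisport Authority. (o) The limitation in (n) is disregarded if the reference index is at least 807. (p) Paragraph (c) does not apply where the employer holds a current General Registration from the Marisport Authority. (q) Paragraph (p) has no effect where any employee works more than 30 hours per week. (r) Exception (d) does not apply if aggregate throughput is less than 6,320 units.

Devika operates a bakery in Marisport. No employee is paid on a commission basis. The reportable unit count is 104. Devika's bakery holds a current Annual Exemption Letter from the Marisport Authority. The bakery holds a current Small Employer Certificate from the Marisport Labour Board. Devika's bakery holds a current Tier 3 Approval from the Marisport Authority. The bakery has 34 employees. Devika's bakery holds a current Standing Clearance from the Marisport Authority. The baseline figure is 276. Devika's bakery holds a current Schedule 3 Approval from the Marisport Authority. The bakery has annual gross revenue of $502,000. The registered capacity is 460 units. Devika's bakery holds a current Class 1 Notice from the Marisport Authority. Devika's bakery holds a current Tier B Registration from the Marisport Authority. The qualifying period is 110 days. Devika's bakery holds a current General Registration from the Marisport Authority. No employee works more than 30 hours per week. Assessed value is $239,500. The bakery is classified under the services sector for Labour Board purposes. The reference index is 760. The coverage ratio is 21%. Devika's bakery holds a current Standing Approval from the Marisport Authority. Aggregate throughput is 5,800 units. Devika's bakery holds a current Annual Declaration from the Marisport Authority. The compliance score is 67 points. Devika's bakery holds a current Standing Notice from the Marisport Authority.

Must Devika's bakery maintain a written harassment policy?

Exception (a) is satisfied on its face — no employee is paid on commission; a current Standing Notice is held; the baseline figure is 276, less than the 328 limit. However, paragraphs (f)–(m) must be considered: (f) applies — a current Tier B Registration is held. (g) would limit (f) — a current Annual Exemption Letter is held — but (h) sets (g) aside: (h) applies — a current Standing Clearance is held. (i) would limit (h) — the registered capacity is 460 units, under the 550 units limit — but (j) sets (i) aside: (j) is engaged — the coverage ratio is 21%, below the 22% limit. (k) would limit (j) — the compliance score is 67 points, under the 71 points limit — but (l) sets (k) aside: (l) operates against (k): assessed value is $239,500, below the $277,000 limit. (m), which would lift (l), does not operate here — the bakery is classified under the services sector. (a) is therefore removed.
All of (b)'s requirements are met (a current Schedule 3 Approval is held; a current Standing Approval is held). But applying paragraphs (n)–(o): (n) operates against (b): a current Tier 3 Approval is held. (o), which would lift (n), does not operate here — the reference index is 760, short of 807. So (b) is unavailable.
Exception (c) fails — the employer's headcount is 34, not less than 30.
Exception (d)'s conditions are all satisfied: the qualifying period is 110 days, below the 125 days limit; annual gross revenue is $502,000, under the $511,000 limit. But applying paragraph (r): (r) applies — aggregate throughput is 5,800 units, less than the 6,320 units limit. (d) is therefore removed.
Exception (e) fails — the reportable unit count is 104, short of 106.
None of the exceptions is available; § 62 applies in full.

Yes — Devika's bakery must maintain a written harassment policy.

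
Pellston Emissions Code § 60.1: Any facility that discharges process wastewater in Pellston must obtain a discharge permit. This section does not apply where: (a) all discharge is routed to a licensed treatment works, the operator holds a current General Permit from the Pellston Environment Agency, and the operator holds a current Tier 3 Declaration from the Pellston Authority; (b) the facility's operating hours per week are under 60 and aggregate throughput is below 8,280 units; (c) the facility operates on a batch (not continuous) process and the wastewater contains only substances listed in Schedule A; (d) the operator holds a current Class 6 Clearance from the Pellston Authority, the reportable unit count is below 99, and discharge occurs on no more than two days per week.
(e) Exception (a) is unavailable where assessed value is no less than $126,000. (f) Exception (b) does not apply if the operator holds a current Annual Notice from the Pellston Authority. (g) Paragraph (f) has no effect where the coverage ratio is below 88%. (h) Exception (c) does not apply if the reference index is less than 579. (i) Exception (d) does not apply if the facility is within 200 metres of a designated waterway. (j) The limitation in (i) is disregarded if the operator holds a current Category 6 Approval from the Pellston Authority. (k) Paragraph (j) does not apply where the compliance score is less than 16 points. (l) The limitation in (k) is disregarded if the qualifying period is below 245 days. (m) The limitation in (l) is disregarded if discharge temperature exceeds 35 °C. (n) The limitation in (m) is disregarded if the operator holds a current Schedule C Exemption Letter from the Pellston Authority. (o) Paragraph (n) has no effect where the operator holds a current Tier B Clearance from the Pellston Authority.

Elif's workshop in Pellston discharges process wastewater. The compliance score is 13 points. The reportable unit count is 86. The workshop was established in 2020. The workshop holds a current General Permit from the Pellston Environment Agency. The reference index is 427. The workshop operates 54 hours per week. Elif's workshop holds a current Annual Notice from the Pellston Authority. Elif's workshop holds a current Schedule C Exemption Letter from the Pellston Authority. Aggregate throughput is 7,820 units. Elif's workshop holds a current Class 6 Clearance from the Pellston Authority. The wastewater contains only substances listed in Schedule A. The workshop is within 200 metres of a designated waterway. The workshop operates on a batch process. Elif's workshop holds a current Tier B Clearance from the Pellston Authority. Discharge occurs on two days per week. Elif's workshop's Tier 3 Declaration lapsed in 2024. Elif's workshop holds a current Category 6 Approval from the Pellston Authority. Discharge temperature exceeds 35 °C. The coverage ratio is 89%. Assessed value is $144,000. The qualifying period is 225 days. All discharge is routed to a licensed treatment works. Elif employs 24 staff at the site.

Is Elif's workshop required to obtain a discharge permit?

Exception (a) requires that the operator holds a current Tier 3 Declaration from the Pellston Authority; but the Tier 3 Declaration is not current, so (a) is unavailable.
Exception (b): the facility's operating hours per week are 54, under the 60 limit; aggregate throughput is 7,820 units, below the 8,280 units limit — every condition holds. Turning to paragraphs (f)–(g): (f) operates against (b): a current Annual Notice is held. (g), which would lift (f), is not triggered — the coverage ratio is 89%, not below 88%. Exception (b) does not apply.
Exception (c): the facility operates on a batch process; the wastewater is Schedule-A-only — every condition holds. But applying paragraph (h): (h) applies — the reference index is 427, less than the 579 limit. So (c) is unavailable.
Exception (d) is satisfied on its face — a current Class 6 Clearance is held; the reportable unit count is 86, below the 99 limit; discharge occurs on no more than two days per week. But applying paragraphs (i)–(o): (i) operates against (d): the workshop is within 200 m of a designated waterway. (j) would limit (i) — a current Category 6 Approval is held — but (k) sets (j) aside: (k) operates against (j): the compliance score is 13 points, less than the 16 points limit. (l) operates (the qualifying period is 225 days, below the 245 days limit), but yields to (m): (m) operates — discharge temperature exceeds 35 °C. (n) would limit (m) — a current Schedule C Exemption Letter is held — but (o) sets (n) aside: (o) is triggered — a current Tier B Clearance is held. So (d) is unavailable.
No exception applies. The general rule governs.

Yes — Elif's workshop must obtain a discharge permit.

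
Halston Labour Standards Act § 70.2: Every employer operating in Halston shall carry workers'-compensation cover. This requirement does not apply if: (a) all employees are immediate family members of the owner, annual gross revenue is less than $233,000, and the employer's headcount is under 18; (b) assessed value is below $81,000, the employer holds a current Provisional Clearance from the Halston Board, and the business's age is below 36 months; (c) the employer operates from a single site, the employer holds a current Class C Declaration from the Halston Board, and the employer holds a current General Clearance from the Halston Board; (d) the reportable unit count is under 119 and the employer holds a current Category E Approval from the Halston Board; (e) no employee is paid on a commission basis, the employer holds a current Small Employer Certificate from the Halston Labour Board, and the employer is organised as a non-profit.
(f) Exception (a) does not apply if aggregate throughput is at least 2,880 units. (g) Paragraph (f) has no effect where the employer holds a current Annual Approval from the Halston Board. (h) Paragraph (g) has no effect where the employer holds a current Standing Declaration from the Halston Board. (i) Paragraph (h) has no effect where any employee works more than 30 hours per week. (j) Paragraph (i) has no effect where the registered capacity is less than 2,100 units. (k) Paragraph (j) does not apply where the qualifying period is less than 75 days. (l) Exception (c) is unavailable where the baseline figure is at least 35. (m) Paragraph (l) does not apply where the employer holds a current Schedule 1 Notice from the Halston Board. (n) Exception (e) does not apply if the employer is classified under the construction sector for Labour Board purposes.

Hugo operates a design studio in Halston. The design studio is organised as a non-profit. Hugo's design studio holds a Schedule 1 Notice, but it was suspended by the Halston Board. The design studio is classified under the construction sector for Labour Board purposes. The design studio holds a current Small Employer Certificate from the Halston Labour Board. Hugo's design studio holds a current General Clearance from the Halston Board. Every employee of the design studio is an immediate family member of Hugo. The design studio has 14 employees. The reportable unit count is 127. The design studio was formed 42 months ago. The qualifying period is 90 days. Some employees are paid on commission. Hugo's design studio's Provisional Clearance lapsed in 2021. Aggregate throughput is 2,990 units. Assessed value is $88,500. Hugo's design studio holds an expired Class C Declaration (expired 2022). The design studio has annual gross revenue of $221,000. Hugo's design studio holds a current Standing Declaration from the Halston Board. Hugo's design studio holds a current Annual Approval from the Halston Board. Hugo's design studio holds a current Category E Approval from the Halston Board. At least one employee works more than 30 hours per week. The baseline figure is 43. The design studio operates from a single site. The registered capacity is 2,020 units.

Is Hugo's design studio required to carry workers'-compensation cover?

Yes — Hugo's design studio must carry workers'-compensation cover.

Exception (a): every employee is an immediate family member; annual gross revenue is $221,000, less than the $233,000 limit; the employer's headcount is 14, under the 18 limit — every condition holds. But applying paragraphs (f)–(k): (f) operates against (a): aggregate throughput is 2,990 units, meeting the 2,880 units threshold. (g) would limit (f) — a current Annual Approval is held — but (h) sets (g) aside: (h) operates against (g): a current Standing Declaration is held. (i) would limit (h) — at least one employee exceeds 30 hours/week — but (j) sets (i) aside: (j) is engaged — the registered capacity is 2,020 units, less than the 2,100 units limit. (k), which would lift (j), does not operate here — the qualifying period is 90 days, not less than 75 days. So (a) is unavailable.
Exception (b) requires that assessed value is below $81,000; but assessed value is $88,500, not below $81,000, so (b) is unavailable.
Exception (c) fails — the Class C Declaration is not current.
Exception (d) requires that the reportable unit count is under 119; but the reportable unit count is 127, not under 119, so (d) is unavailable.
Exception (e) fails — some employees are paid on commission.
None of the exceptions is available; § 70.2 applies in full.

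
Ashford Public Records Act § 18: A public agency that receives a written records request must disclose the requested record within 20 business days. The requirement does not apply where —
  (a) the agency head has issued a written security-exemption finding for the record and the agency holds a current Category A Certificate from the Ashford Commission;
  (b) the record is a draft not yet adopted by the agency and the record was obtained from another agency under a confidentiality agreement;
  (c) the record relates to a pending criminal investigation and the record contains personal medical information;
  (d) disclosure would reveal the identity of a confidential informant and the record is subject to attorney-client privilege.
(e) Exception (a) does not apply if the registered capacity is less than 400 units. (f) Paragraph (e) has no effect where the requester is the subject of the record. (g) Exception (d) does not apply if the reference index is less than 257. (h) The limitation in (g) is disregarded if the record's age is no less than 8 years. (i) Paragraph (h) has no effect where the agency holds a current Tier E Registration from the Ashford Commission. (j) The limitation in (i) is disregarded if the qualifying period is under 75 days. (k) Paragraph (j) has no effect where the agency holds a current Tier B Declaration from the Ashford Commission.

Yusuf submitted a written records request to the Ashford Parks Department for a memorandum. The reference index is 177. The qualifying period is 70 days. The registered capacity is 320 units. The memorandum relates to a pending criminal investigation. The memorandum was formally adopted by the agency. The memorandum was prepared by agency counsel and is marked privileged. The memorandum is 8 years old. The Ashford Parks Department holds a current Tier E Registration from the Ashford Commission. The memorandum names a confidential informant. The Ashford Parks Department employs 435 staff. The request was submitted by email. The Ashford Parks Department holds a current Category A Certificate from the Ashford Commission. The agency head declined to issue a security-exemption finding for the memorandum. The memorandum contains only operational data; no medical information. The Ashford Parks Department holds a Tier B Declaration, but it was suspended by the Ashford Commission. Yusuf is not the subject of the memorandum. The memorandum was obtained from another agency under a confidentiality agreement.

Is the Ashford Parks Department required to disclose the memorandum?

No — exception (d) applies; the Ashford Parks Department is not required to disclose the memorandum.

Exception (a) requires that the agency head has issued a written security-exemption finding for the record; but the agency head declined to issue a security-exemption finding, so (a) is unavailable.
Exception (b) fails — the memorandum has been formally adopted.
Exception (c) fails — the memorandum contains only operational data.
All of (d)'s requirements are met (the memorandum names a confidential informant; the memorandum is privileged). Under paragraphs (g)–(k): (g) would limit (d) — the reference index is 177, less than the 257 limit — but (h) sets (g) aside: (h) is triggered — the record's age is 8 years, meeting the 8 years threshold. (i) would limit (h) — a current Tier E Registration is held — but (j) sets (i) aside: (j) applies — the qualifying period is 70 days, under the 75 days limit. (k), which would lift (j), is inapplicable — no current Tier B Declaration is held. So (d) applies.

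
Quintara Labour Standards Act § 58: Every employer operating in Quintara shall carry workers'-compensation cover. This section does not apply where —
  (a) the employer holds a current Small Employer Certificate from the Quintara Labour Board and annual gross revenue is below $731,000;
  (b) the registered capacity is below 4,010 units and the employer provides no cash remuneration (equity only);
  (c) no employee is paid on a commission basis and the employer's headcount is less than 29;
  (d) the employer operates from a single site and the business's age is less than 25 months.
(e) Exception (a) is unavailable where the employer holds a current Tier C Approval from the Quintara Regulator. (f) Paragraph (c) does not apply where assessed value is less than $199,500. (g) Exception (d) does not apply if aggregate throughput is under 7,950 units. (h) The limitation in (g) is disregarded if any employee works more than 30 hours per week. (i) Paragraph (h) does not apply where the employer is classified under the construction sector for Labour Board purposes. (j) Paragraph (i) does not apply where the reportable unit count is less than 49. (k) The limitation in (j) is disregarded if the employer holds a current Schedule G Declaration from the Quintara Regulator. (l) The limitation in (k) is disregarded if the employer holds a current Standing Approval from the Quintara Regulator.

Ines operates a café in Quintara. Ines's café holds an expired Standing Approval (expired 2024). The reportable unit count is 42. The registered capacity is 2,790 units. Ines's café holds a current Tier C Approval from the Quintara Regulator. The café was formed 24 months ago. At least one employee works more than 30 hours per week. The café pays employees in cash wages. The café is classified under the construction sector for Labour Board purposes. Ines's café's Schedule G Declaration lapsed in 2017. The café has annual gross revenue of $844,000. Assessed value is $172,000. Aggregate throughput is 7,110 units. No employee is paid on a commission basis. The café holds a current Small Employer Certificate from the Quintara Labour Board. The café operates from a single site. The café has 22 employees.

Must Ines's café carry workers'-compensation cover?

No — exception (d) applies; Ines's café is not required to carry workers'-compensation cover.

Exception (a) requires that annual gross revenue is below $731,000; but annual gross revenue is $844,000, not below $731,000, so (a) is unavailable.
Exception (b) fails — employees are paid cash wages.
Exception (c) is satisfied on its face — no employee is paid on commission; the employer's headcount is 22, less than the 29 limit. However, paragraph (f) must be considered: (f) operates against (c): assessed value is $172,000, less than the $199,500 limit. (c) is therefore removed.
Exception (d)'s conditions are all satisfied: the employer operates from a single site; the business's age is 24 months, less than the 25 months limit. Considering the limiting provisions: (g) would limit (d) — aggregate throughput is 7,110 units, under the 7,950 units limit — but (h) sets (g) aside: (h) operates against (g): at least one employee exceeds 30 hours/week. (i) is triggered (the café is classified under the construction sector), but is set aside by (j): (j) applies — the reportable unit count is 42, less than the 49 limit. (k) does not operate here (no current Schedule G Declaration is held), so (j) stands. (d) remains available.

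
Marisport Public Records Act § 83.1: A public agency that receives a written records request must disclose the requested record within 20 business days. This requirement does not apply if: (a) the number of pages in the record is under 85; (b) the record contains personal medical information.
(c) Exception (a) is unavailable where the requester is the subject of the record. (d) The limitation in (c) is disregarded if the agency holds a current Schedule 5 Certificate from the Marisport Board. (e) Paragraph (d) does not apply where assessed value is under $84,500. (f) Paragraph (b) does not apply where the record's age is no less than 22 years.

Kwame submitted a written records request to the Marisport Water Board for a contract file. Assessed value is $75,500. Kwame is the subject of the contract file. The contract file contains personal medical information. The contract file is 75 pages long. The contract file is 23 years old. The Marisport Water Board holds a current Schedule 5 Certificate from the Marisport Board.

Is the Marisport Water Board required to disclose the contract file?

Exception (a): the number of pages in the record is 75, under the 85 limit — every condition holds. However, paragraphs (c)–(e) must be considered: (c) applies — Kwame is the subject of the contract file. (d) is engaged (a current Schedule 5 Certificate is held), but is set aside by (e): (e) operates against (d): assessed value is $75,500, under the $84,500 limit. Exception (a) does not apply.
Exception (b): the contract file contains personal medical information — every condition holds. But applying paragraph (f): (f) is engaged — the record's age is 23 years, meeting the 22 years threshold. Exception (b) does not apply.
Every exception is unavailable, so the rule governs.

Yes — the Marisport Water Board must disclose the contract file.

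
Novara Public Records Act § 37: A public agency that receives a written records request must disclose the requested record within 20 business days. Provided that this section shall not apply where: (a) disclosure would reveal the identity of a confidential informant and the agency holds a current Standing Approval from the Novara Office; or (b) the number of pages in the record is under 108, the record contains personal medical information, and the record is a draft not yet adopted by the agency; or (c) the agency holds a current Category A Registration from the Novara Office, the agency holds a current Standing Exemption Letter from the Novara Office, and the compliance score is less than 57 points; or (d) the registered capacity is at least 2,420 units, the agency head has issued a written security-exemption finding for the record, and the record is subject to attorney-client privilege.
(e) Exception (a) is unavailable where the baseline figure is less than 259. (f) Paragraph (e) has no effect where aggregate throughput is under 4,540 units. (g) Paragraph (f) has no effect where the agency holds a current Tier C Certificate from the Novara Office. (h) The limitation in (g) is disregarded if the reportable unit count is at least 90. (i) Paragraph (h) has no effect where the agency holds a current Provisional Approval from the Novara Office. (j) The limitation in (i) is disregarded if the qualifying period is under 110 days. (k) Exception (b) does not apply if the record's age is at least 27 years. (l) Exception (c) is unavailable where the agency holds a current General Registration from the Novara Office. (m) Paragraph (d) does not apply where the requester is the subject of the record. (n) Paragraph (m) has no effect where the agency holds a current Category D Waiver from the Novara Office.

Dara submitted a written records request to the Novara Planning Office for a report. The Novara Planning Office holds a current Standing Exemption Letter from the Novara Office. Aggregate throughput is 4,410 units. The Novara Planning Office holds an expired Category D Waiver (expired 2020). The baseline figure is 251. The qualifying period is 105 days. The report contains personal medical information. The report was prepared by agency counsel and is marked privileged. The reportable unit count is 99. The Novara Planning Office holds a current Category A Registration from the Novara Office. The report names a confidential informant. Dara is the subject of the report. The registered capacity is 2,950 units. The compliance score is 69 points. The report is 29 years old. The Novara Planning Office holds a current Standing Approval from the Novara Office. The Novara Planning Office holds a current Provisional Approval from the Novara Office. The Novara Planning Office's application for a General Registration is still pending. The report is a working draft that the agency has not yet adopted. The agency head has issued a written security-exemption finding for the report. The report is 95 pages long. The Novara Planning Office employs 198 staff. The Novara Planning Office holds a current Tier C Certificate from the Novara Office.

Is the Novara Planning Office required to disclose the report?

Exception (a): the report names a confidential informant; a current Standing Approval is held — every condition holds. Under paragraphs (e)–(j): (e) would limit (a) — the baseline figure is 251, less than the 259 limit — but (f) sets (e) aside: (f) operates against (e): aggregate throughput is 4,410 units, under the 4,540 units limit. (g) applies (a current Tier C Certificate is held), but is overridden by (h): (h) applies — the reportable unit count is 99, meeting the 90 threshold. (i) would limit (h) — a current Provisional Approval is held — but (j) sets (i) aside: (j) operates against (i): the qualifying period is 105 days, under the 110 days limit. Exception (a) stands.
Exception (b): the number of pages in the record is 95, under the 108 limit; the report contains personal medical information; the report is an unadopted draft — every condition holds. Turning to paragraph (k): (k) operates against (b): the record's age is 29 years, meeting the 27 years threshold. So (b) is unavailable.
Exception (c) does not apply: the compliance score is 69 points, not less than 57 points.
Exception (d) is satisfied on its face — the registered capacity is 2,950 units, meeting the 2,420 units threshold; a written security-exemption finding has been issued; the report is privileged. However, paragraphs (m)–(n) must be considered: (m) operates against (d): Dara is the subject of the report. (n) is not engaged (no current Category D Waiver is held), so (m) stands. (d) is therefore removed.

No — exception (a) applies; the Novara Planning Office is not required to disclose the report.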